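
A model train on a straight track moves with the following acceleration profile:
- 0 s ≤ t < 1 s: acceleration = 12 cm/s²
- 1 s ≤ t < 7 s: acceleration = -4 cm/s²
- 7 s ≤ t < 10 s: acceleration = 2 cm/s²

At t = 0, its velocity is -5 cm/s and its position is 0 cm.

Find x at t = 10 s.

On each constant-a segment, Δv = aΔt and Δx = v₀Δt + ½aΔt²; chain segment to segment.
0–1 s: v starts -5 cm/s; Δx = -5·1 + ½·12·1² = 1 cm; v ends 7 cm/s.
1–7 s: v starts 7 cm/s; Δx = 7·6 + ½·-4·6² = -30 cm; v ends -17 cm/s.
7–10 s: v starts -17 cm/s; Δx = -17·3 + ½·2·3² = -42 cm; v ends -11 cm/s.
x(10) = 0 + Σ Δx = -71 cm.

-71 cm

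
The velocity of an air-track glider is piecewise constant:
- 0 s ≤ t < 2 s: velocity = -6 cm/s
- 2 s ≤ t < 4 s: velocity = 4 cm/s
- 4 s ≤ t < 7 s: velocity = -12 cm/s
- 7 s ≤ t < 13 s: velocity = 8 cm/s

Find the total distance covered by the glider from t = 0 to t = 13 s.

Distance (not displacement) is the total path length: add the absolute areas under v-t.
0–2 s: |-6| × 2 = 12 cm
2–4 s: |4| × 2 = 8 cm
4–7 s: |-12| × 3 = 36 cm
7–13 s: |8| × 6 = 48 cm
Total distance = 104 cm

104 cm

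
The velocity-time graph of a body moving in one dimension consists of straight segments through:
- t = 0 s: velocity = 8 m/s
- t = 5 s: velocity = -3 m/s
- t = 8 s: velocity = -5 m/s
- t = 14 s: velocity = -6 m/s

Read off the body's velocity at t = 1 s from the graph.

On 0–5 s the graph is linear from 8 to -3 m/s: v(1) = 8 + (-3 − 8)·(1 − 0)/(5 − 0) = 5.8 m/s.

5.8 m/s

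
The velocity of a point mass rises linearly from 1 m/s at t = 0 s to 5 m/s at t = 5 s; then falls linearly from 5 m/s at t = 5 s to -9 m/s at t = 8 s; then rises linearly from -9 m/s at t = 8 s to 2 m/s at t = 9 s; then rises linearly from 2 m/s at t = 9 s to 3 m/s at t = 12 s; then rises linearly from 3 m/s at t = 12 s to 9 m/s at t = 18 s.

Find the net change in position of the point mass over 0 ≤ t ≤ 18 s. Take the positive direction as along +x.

49 m

Displacement is the signed area under the v-t curve.
0–5 s: ½(1 + 5)(5) = 15 m
5–8 s: ½(5 + -9)(3) = -6 m
8–9 s: ½(-9 + 2)(1) = -3.5 m
9–12 s: ½(2 + 3)(3) = 7.5 m
12–18 s: ½(3 + 9)(6) = 36 m
Net displacement = 49 m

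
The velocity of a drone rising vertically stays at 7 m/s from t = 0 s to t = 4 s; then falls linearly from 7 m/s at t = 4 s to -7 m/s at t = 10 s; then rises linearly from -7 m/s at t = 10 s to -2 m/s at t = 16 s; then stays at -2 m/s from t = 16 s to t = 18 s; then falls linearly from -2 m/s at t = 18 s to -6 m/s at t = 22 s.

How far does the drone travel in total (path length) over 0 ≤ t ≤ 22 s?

96 m

Total distance travelled is ∫|v| dt — sum the magnitudes of each area piece.
0–4 s: |7| × 4 = 28 m
4–10 s: v = 0 at t = 7 s; triangle areas 10.5 + 10.5 = 21 m
10–16 s: |½(-7 + -2)(6)| = 27 m
16–18 s: |-2| × 2 = 4 m
18–22 s: |½(-2 + -6)(4)| = 16 m
Total distance = 96 m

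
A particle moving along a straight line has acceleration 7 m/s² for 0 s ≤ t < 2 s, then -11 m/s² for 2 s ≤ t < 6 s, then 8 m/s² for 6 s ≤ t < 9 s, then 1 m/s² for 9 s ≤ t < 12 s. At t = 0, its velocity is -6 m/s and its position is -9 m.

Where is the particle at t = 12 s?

On each constant-a segment, Δv = aΔt and Δx = v₀Δt + ½aΔt²; chain segment to segment.
0–2 s: v starts -6 m/s; Δx = -6·2 + ½·7·2² = 2 m; v ends 8 m/s.
2–6 s: v starts 8 m/s; Δx = 8·4 + ½·-11·4² = -56 m; v ends -36 m/s.
6–9 s: v starts -36 m/s; Δx = -36·3 + ½·8·3² = -72 m; v ends -12 m/s.
9–12 s: v starts -12 m/s; Δx = -12·3 + ½·1·3² = -31.5 m; v ends -9 m/s.
x(12) = -9 + Σ Δx = -166.5 m.

-166.5 m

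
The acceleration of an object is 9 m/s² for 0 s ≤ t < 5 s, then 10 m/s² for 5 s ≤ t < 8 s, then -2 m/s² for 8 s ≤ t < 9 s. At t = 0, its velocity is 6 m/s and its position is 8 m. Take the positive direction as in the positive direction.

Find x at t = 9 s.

On each constant-a segment, Δv = aΔt and Δx = v₀Δt + ½aΔt²; chain segment to segment.
0–5 s: v starts 6 m/s; Δx = 6·5 + ½·9·5² = 142.5 m; v ends 51 m/s.
5–8 s: v starts 51 m/s; Δx = 51·3 + ½·10·3² = 198 m; v ends 81 m/s.
8–9 s: v starts 81 m/s; Δx = 81·1 + ½·-2·1² = 80 m; v ends 79 m/s.
x(9) = 8 + Σ Δx = 428.5 m.

428.5 m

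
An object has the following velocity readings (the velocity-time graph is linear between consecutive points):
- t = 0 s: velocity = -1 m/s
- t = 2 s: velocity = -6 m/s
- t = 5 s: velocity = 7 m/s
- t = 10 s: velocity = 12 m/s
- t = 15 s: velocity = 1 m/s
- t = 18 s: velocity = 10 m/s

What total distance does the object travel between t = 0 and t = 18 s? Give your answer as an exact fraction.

Distance (not displacement) is the total path length: add the absolute areas under v-t.
0–2 s: |½(-1 + -6)(2)| = 7 m
2–5 s: v = 0 at t = 44/13 s; triangle areas 54/13 + 147/26 = 255/26 m
5–10 s: |½(7 + 12)(5)| = 47.5 m
10–15 s: |½(12 + 1)(5)| = 32.5 m
15–18 s: |½(1 + 10)(3)| = 16.5 m
Total distance = 1473/13 m

1473/13 m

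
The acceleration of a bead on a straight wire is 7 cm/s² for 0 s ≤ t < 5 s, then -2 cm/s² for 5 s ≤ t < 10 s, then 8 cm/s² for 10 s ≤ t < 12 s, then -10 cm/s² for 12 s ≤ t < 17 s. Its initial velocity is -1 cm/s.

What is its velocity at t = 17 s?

-10 cm/s

Δv equals the area under the a-t graph; then v = v₀ + Δv.
0–5 s: 7 × 5 = 35 cm/s
5–10 s: -2 × 5 = -10 cm/s
10–12 s: 8 × 2 = 16 cm/s
12–17 s: -10 × 5 = -50 cm/s
Δv = -9 cm/s, so v(17) = -1 + (-9) = -10 cm/s.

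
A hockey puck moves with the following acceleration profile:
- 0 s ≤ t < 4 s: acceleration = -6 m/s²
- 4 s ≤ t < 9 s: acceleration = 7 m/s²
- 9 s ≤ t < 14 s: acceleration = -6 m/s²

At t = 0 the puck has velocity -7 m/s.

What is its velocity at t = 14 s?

-26 m/s

Δv equals the area under the a-t graph; then v = v₀ + Δv.
0–4 s: -6 × 4 = -24 m/s
4–9 s: 7 × 5 = 35 m/s
9–14 s: -6 × 5 = -30 m/s
Δv = -19 m/s, so v(14) = -7 + (-19) = -26 m/s.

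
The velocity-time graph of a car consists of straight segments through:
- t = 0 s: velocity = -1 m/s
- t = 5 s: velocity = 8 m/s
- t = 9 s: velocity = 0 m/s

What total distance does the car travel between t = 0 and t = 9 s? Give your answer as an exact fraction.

613/18 m

Distance (not displacement) is the total path length: add the absolute areas under v-t.
0–5 s: v = 0 at t = 5/9 s; triangle areas 5/18 + 160/9 = 325/18 m
5–9 s: |½(8 + 0)(4)| = 16 m
Total distance = 613/18 m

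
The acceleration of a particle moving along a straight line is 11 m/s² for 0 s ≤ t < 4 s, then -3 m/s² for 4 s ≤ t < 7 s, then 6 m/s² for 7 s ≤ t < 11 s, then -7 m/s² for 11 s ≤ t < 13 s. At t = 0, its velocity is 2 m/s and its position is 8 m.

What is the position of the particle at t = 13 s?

532.5 m

On each constant-a segment, Δv = aΔt and Δx = v₀Δt + ½aΔt²; chain segment to segment.
0–4 s: v starts 2 m/s; Δx = 2·4 + ½·11·4² = 96 m; v ends 46 m/s.
4–7 s: v starts 46 m/s; Δx = 46·3 + ½·-3·3² = 124.5 m; v ends 37 m/s.
7–11 s: v starts 37 m/s; Δx = 37·4 + ½·6·4² = 196 m; v ends 61 m/s.
11–13 s: v starts 61 m/s; Δx = 61·2 + ½·-7·2² = 108 m; v ends 47 m/s.
x(13) = 8 + Σ Δx = 532.5 m.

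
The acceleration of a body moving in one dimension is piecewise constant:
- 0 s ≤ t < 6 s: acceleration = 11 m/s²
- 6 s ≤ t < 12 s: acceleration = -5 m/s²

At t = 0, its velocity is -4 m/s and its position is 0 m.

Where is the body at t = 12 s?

On each constant-a segment, Δv = aΔt and Δx = v₀Δt + ½aΔt²; chain segment to segment.
0–6 s: v starts -4 m/s; Δx = -4·6 + ½·11·6² = 174 m; v ends 62 m/s.
6–12 s: v starts 62 m/s; Δx = 62·6 + ½·-5·6² = 282 m; v ends 32 m/s.
x(12) = 0 + Σ Δx = 456 m.

456 m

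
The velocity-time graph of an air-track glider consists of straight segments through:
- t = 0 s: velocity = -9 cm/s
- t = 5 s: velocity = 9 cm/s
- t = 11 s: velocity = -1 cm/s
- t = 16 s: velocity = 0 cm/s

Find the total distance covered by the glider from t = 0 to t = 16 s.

Distance (not displacement) is the total path length: add the absolute areas under v-t.
0–5 s: v = 0 at t = 2.5 s; triangle areas 11.25 + 11.25 = 22.5 cm
5–11 s: v = 0 at t = 10.4 s; triangle areas 24.3 + 0.3 = 24.6 cm
11–16 s: |½(-1 + 0)(5)| = 2.5 cm
Total distance = 49.6 cm

49.6 cm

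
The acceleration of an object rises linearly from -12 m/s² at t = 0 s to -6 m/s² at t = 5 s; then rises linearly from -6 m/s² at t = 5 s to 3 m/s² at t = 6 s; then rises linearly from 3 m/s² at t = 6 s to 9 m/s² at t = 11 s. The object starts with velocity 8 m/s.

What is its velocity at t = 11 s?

-8.5 m/s

Δv equals the area under the a-t graph; then v = v₀ + Δv.
0–5 s: ½(-12 + -6)(5) = -45 m/s
5–6 s: ½(-6 + 3)(1) = -1.5 m/s
6–11 s: ½(3 + 9)(5) = 30 m/s
Δv = -16.5 m/s, so v(11) = 8 + (-16.5) = -8.5 m/s.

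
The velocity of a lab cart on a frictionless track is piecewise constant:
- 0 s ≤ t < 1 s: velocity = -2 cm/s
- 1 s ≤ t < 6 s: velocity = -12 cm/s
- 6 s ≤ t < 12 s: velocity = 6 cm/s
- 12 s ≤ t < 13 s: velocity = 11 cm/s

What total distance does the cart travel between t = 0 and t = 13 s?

109 cm

Total distance travelled is ∫|v| dt — sum the magnitudes of each area piece.
0–1 s: |-2| × 1 = 2 cm
1–6 s: |-12| × 5 = 60 cm
6–12 s: |6| × 6 = 36 cm
12–13 s: |11| × 1 = 11 cm
Total distance = 109 cm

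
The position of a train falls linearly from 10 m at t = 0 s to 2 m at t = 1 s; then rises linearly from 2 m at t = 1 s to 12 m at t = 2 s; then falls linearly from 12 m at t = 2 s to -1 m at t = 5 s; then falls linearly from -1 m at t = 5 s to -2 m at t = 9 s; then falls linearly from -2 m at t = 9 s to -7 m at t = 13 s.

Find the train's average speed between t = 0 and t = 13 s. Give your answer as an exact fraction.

37/13 m/s

Average speed = (total path length)/(elapsed time); on a piecewise-linear x-t graph the path length is Σ|Δx|.
0–1 s: |Δx| = |2 − 10| = 8 m
1–2 s: |Δx| = |12 − 2| = 10 m
2–5 s: |Δx| = |-1 − 12| = 13 m
5–9 s: |Δx| = |-2 − -1| = 1 m
9–13 s: |Δx| = |-7 − -2| = 5 m
Total path = 37 m; average speed = 37/13 = 37/13 m/s.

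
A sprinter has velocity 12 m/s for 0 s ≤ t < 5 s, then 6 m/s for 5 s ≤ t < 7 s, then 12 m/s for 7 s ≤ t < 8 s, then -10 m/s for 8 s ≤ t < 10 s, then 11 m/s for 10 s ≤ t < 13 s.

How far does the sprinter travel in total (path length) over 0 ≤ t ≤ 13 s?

Distance (not displacement) is the total path length: add the absolute areas under v-t.
0–5 s: |12| × 5 = 60 m
5–7 s: |6| × 2 = 12 m
7–8 s: |12| × 1 = 12 m
8–10 s: |-10| × 2 = 20 m
10–13 s: |11| × 3 = 33 m
Total distance = 137 m

137 m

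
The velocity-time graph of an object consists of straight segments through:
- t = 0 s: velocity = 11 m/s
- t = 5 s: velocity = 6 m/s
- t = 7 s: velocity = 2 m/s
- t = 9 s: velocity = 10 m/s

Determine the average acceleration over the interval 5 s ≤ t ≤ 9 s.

Average acceleration = Δv/Δt = (10 − 6)/(9 − 5) = 1 m/s².

1 m/s²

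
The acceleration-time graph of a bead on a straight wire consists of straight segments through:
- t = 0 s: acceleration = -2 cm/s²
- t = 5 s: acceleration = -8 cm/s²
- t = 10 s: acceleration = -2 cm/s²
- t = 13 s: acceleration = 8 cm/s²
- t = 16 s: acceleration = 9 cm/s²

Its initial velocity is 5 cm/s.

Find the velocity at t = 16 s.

Δv equals the area under the a-t graph; then v = v₀ + Δv.
0–5 s: ½(-2 + -8)(5) = -25 cm/s
5–10 s: ½(-8 + -2)(5) = -25 cm/s
10–13 s: ½(-2 + 8)(3) = 9 cm/s
13–16 s: ½(8 + 9)(3) = 25.5 cm/s
Δv = -15.5 cm/s, so v(16) = 5 + (-15.5) = -10.5 cm/s.

-10.5 cm/s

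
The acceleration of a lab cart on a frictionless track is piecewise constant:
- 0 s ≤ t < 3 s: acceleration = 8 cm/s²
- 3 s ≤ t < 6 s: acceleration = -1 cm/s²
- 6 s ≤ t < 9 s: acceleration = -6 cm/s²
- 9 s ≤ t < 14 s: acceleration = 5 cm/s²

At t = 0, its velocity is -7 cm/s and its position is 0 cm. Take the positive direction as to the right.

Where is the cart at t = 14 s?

On each constant-a segment, Δv = aΔt and Δx = v₀Δt + ½aΔt²; chain segment to segment.
0–3 s: v starts -7 cm/s; Δx = -7·3 + ½·8·3² = 15 cm; v ends 17 cm/s.
3–6 s: v starts 17 cm/s; Δx = 17·3 + ½·-1·3² = 46.5 cm; v ends 14 cm/s.
6–9 s: v starts 14 cm/s; Δx = 14·3 + ½·-6·3² = 15 cm; v ends -4 cm/s.
9–14 s: v starts -4 cm/s; Δx = -4·5 + ½·5·5² = 42.5 cm; v ends 21 cm/s.
x(14) = 0 + Σ Δx = 119 cm.

119 cm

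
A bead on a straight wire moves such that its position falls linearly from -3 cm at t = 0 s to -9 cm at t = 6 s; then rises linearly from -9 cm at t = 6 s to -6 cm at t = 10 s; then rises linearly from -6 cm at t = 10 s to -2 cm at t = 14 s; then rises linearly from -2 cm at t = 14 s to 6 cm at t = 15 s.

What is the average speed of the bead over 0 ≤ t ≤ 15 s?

1.4 cm/s

Average speed = (total path length)/(elapsed time); on a piecewise-linear x-t graph the path length is Σ|Δx|.
0–6 s: |Δx| = |-9 − -3| = 6 cm
6–10 s: |Δx| = |-6 − -9| = 3 cm
10–14 s: |Δx| = |-2 − -6| = 4 cm
14–15 s: |Δx| = |6 − -2| = 8 cm
Total path = 21 cm; average speed = 21/15 = 1.4 cm/s.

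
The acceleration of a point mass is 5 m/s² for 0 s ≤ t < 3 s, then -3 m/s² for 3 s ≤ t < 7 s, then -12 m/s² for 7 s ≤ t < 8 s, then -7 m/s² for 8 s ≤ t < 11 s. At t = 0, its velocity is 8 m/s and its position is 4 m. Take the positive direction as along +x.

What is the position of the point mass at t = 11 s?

On each constant-a segment, Δv = aΔt and Δx = v₀Δt + ½aΔt²; chain segment to segment.
0–3 s: v starts 8 m/s; Δx = 8·3 + ½·5·3² = 46.5 m; v ends 23 m/s.
3–7 s: v starts 23 m/s; Δx = 23·4 + ½·-3·4² = 68 m; v ends 11 m/s.
7–8 s: v starts 11 m/s; Δx = 11·1 + ½·-12·1² = 5 m; v ends -1 m/s.
8–11 s: v starts -1 m/s; Δx = -1·3 + ½·-7·3² = -34.5 m; v ends -22 m/s.
x(11) = 4 + Σ Δx = 89 m.

89 m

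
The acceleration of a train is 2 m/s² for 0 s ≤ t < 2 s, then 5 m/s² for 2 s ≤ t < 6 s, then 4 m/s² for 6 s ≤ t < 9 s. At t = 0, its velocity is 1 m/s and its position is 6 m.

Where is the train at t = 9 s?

On each constant-a segment, Δv = aΔt and Δx = v₀Δt + ½aΔt²; chain segment to segment.
0–2 s: v starts 1 m/s; Δx = 1·2 + ½·2·2² = 6 m; v ends 5 m/s.
2–6 s: v starts 5 m/s; Δx = 5·4 + ½·5·4² = 60 m; v ends 25 m/s.
6–9 s: v starts 25 m/s; Δx = 25·3 + ½·4·3² = 93 m; v ends 37 m/s.
x(9) = 6 + Σ Δx = 165 m.

165 m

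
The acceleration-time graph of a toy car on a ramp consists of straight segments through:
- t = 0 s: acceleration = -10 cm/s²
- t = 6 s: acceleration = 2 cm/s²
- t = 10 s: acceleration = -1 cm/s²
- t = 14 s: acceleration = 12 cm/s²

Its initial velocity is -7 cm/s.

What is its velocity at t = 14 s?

Δv equals the area under the a-t graph; then v = v₀ + Δv.
0–6 s: ½(-10 + 2)(6) = -24 cm/s
6–10 s: ½(2 + -1)(4) = 2 cm/s
10–14 s: ½(-1 + 12)(4) = 22 cm/s
Δv = 0 cm/s, so v(14) = -7 + (0) = -7 cm/s.

-7 cm/s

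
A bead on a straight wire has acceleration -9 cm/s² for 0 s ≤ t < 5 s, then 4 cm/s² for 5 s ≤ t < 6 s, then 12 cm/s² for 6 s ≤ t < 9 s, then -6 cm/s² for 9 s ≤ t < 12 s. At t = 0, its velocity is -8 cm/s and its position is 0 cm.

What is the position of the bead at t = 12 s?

-362.5 cm

On each constant-a segment, Δv = aΔt and Δx = v₀Δt + ½aΔt²; chain segment to segment.
0–5 s: v starts -8 cm/s; Δx = -8·5 + ½·-9·5² = -152.5 cm; v ends -53 cm/s.
5–6 s: v starts -53 cm/s; Δx = -53·1 + ½·4·1² = -51 cm; v ends -49 cm/s.
6–9 s: v starts -49 cm/s; Δx = -49·3 + ½·12·3² = -93 cm; v ends -13 cm/s.
9–12 s: v starts -13 cm/s; Δx = -13·3 + ½·-6·3² = -66 cm; v ends -31 cm/s.
x(12) = 0 + Σ Δx = -362.5 cm.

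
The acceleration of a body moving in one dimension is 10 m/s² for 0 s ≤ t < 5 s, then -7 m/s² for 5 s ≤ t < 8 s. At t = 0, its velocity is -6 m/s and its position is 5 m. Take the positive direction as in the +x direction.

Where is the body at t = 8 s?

200.5 m

On each constant-a segment, Δv = aΔt and Δx = v₀Δt + ½aΔt²; chain segment to segment.
0–5 s: v starts -6 m/s; Δx = -6·5 + ½·10·5² = 95 m; v ends 44 m/s.
5–8 s: v starts 44 m/s; Δx = 44·3 + ½·-7·3² = 100.5 m; v ends 23 m/s.
x(8) = 5 + Σ Δx = 200.5 m.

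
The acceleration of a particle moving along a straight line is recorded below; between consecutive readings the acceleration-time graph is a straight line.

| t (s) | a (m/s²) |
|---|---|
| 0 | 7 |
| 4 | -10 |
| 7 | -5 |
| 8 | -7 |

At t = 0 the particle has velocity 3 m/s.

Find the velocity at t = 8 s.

-31.5 m/s

Δv equals the area under the a-t graph; then v = v₀ + Δv.
0–4 s: ½(7 + -10)(4) = -6 m/s
4–7 s: ½(-10 + -5)(3) = -22.5 m/s
7–8 s: ½(-5 + -7)(1) = -6 m/s
Δv = -34.5 m/s, so v(8) = 3 + (-34.5) = -31.5 m/s.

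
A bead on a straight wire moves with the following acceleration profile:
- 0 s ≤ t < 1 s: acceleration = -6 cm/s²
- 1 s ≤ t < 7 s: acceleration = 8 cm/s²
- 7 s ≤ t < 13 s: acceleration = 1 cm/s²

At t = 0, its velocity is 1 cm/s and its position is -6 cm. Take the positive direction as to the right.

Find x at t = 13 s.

On each constant-a segment, Δv = aΔt and Δx = v₀Δt + ½aΔt²; chain segment to segment.
0–1 s: v starts 1 cm/s; Δx = 1·1 + ½·-6·1² = -2 cm; v ends -5 cm/s.
1–7 s: v starts -5 cm/s; Δx = -5·6 + ½·8·6² = 114 cm; v ends 43 cm/s.
7–13 s: v starts 43 cm/s; Δx = 43·6 + ½·1·6² = 276 cm; v ends 49 cm/s.
x(13) = -6 + Σ Δx = 382 cm.

382 cm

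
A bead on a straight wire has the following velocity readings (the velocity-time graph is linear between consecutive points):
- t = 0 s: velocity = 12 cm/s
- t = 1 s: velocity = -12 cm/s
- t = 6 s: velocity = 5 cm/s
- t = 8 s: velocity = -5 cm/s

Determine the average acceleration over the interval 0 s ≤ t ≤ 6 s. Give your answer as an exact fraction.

Average acceleration = Δv/Δt = (5 − 12)/(6 − 0) = -7/6 cm/s².

-7/6 cm/s²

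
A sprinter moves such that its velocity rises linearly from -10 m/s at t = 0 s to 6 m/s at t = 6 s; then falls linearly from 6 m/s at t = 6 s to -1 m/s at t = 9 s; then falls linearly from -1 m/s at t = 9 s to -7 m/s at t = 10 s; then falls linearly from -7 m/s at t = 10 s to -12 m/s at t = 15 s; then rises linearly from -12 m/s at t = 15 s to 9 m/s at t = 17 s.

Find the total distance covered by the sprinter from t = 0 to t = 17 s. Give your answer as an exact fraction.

1339/14 m

Distance (not displacement) is the total path length: add the absolute areas under v-t.
0–6 s: v = 0 at t = 3.75 s; triangle areas 18.75 + 6.75 = 25.5 m
6–9 s: v = 0 at t = 60/7 s; triangle areas 54/7 + 3/14 = 111/14 m
9–10 s: |½(-1 + -7)(1)| = 4 m
10–15 s: |½(-7 + -12)(5)| = 47.5 m
15–17 s: v = 0 at t = 113/7 s; triangle areas 48/7 + 27/7 = 75/7 m
Total distance = 1339/14 m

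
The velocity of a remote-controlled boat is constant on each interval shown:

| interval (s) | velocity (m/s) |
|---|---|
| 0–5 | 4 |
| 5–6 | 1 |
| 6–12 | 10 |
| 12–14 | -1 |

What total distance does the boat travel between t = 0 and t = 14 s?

Total distance travelled is ∫|v| dt — sum the magnitudes of each area piece.
0–5 s: |4| × 5 = 20 m
5–6 s: |1| × 1 = 1 m
6–12 s: |10| × 6 = 60 m
12–14 s: |-1| × 2 = 2 m
Total distance = 83 m

83 m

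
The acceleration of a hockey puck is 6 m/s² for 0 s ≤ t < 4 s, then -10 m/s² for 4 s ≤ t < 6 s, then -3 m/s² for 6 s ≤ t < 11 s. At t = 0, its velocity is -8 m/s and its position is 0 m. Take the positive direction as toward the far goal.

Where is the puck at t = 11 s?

On each constant-a segment, Δv = aΔt and Δx = v₀Δt + ½aΔt²; chain segment to segment.
0–4 s: v starts -8 m/s; Δx = -8·4 + ½·6·4² = 16 m; v ends 16 m/s.
4–6 s: v starts 16 m/s; Δx = 16·2 + ½·-10·2² = 12 m; v ends -4 m/s.
6–11 s: v starts -4 m/s; Δx = -4·5 + ½·-3·5² = -57.5 m; v ends -19 m/s.
x(11) = 0 + Σ Δx = -29.5 m.

-29.5 m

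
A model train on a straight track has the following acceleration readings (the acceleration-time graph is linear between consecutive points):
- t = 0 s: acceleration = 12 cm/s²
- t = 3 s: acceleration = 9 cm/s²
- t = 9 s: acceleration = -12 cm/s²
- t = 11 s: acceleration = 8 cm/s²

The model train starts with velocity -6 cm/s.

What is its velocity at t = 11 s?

Δv equals the area under the a-t graph; then v = v₀ + Δv.
0–3 s: ½(12 + 9)(3) = 31.5 cm/s
3–9 s: ½(9 + -12)(6) = -9 cm/s
9–11 s: ½(-12 + 8)(2) = -4 cm/s
Δv = 18.5 cm/s, so v(11) = -6 + (18.5) = 12.5 cm/s.

12.5 cm/s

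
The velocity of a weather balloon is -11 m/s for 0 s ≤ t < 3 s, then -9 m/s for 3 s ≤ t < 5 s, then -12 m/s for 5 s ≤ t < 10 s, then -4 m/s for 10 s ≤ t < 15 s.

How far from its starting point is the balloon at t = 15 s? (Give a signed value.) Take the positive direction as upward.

-131 m

Displacement is the signed area under the v-t curve.
0–3 s: -11 × 3 = -33 m
3–5 s: -9 × 2 = -18 m
5–10 s: -12 × 5 = -60 m
10–15 s: -4 × 5 = -20 m
Net displacement = -131 m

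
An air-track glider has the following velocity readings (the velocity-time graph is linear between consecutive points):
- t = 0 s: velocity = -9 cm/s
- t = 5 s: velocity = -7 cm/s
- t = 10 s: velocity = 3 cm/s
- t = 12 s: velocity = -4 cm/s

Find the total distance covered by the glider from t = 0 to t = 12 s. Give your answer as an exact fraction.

Distance (not displacement) is the total path length: add the absolute areas under v-t.
0–5 s: |½(-9 + -7)(5)| = 40 cm
5–10 s: v = 0 at t = 8.5 s; triangle areas 12.25 + 2.25 = 14.5 cm
10–12 s: v = 0 at t = 76/7 s; triangle areas 9/7 + 16/7 = 25/7 cm
Total distance = 813/14 cm

813/14 cm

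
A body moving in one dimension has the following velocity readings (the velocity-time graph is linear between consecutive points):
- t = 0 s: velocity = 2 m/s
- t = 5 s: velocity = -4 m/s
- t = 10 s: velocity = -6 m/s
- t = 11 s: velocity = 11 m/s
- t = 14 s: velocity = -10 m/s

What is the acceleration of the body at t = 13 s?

-7 m/s²

Acceleration is the slope of the v-t graph on 11–14 s: (-10 − 11)/(14 − 11) = -7 m/s².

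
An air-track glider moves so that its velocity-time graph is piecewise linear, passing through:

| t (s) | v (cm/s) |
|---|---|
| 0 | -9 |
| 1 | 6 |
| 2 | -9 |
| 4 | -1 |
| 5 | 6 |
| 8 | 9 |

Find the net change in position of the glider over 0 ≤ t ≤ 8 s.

12 cm

Net displacement equals the area under the velocity-time graph (areas below the axis count negative).
0–1 s: ½(-9 + 6)(1) = -1.5 cm
1–2 s: ½(6 + -9)(1) = -1.5 cm
2–4 s: ½(-9 + -1)(2) = -10 cm
4–5 s: ½(-1 + 6)(1) = 2.5 cm
5–8 s: ½(6 + 9)(3) = 22.5 cm
Net displacement = 12 cm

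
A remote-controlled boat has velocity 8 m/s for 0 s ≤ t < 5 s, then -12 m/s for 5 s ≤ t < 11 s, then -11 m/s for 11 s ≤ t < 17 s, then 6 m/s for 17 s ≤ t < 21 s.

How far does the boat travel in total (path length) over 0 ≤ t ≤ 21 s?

Total distance travelled is ∫|v| dt — sum the magnitudes of each area piece.
0–5 s: |8| × 5 = 40 m
5–11 s: |-12| × 6 = 72 m
11–17 s: |-11| × 6 = 66 m
17–21 s: |6| × 4 = 24 m
Total distance = 202 m

202 m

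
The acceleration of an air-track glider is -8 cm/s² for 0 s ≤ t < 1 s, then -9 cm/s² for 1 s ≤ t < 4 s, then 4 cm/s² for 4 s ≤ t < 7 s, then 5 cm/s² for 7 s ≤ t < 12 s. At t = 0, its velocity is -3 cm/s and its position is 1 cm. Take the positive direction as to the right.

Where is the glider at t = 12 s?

-243 cm

On each constant-a segment, Δv = aΔt and Δx = v₀Δt + ½aΔt²; chain segment to segment.
0–1 s: v starts -3 cm/s; Δx = -3·1 + ½·-8·1² = -7 cm; v ends -11 cm/s.
1–4 s: v starts -11 cm/s; Δx = -11·3 + ½·-9·3² = -73.5 cm; v ends -38 cm/s.
4–7 s: v starts -38 cm/s; Δx = -38·3 + ½·4·3² = -96 cm; v ends -26 cm/s.
7–12 s: v starts -26 cm/s; Δx = -26·5 + ½·5·5² = -67.5 cm; v ends -1 cm/s.
x(12) = 1 + Σ Δx = -243 cm.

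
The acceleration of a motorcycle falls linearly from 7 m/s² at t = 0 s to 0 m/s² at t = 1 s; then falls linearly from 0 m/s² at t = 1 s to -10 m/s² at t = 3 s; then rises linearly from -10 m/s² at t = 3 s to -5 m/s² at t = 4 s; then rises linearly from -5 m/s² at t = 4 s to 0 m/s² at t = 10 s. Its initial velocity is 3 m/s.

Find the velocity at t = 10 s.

Δv equals the area under the a-t graph; then v = v₀ + Δv.
0–1 s: ½(7 + 0)(1) = 3.5 m/s
1–3 s: ½(0 + -10)(2) = -10 m/s
3–4 s: ½(-10 + -5)(1) = -7.5 m/s
4–10 s: ½(-5 + 0)(6) = -15 m/s
Δv = -29 m/s, so v(10) = 3 + (-29) = -26 m/s.

-26 m/s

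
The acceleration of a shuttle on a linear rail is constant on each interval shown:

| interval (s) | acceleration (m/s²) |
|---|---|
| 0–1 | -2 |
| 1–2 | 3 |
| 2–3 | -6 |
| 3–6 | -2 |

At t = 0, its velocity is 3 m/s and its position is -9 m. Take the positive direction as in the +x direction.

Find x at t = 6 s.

On each constant-a segment, Δv = aΔt and Δx = v₀Δt + ½aΔt²; chain segment to segment.
0–1 s: v starts 3 m/s; Δx = 3·1 + ½·-2·1² = 2 m; v ends 1 m/s.
1–2 s: v starts 1 m/s; Δx = 1·1 + ½·3·1² = 2.5 m; v ends 4 m/s.
2–3 s: v starts 4 m/s; Δx = 4·1 + ½·-6·1² = 1 m; v ends -2 m/s.
3–6 s: v starts -2 m/s; Δx = -2·3 + ½·-2·3² = -15 m; v ends -8 m/s.
x(6) = -9 + Σ Δx = -18.5 m.

-18.5 m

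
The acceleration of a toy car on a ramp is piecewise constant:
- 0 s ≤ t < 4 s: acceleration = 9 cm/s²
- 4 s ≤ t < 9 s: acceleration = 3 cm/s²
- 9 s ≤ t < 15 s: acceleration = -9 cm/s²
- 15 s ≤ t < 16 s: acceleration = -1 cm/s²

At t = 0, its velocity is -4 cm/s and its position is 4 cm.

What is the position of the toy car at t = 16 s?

On each constant-a segment, Δv = aΔt and Δx = v₀Δt + ½aΔt²; chain segment to segment.
0–4 s: v starts -4 cm/s; Δx = -4·4 + ½·9·4² = 56 cm; v ends 32 cm/s.
4–9 s: v starts 32 cm/s; Δx = 32·5 + ½·3·5² = 197.5 cm; v ends 47 cm/s.
9–15 s: v starts 47 cm/s; Δx = 47·6 + ½·-9·6² = 120 cm; v ends -7 cm/s.
15–16 s: v starts -7 cm/s; Δx = -7·1 + ½·-1·1² = -7.5 cm; v ends -8 cm/s.
x(16) = 4 + Σ Δx = 370 cm.

370 cm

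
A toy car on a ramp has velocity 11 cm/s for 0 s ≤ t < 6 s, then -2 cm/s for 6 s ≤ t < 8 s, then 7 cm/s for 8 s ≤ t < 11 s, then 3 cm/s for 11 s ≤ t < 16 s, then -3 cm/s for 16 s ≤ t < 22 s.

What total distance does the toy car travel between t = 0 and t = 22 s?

Distance (not displacement) is the total path length: add the absolute areas under v-t.
0–6 s: |11| × 6 = 66 cm
6–8 s: |-2| × 2 = 4 cm
8–11 s: |7| × 3 = 21 cm
11–16 s: |3| × 5 = 15 cm
16–22 s: |-3| × 6 = 18 cm
Total distance = 124 cm

124 cm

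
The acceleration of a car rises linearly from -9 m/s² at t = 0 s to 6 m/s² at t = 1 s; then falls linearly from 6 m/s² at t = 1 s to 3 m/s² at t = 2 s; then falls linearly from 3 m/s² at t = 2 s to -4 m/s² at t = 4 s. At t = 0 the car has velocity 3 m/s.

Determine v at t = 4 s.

5 m/s

Δv equals the area under the a-t graph; then v = v₀ + Δv.
0–1 s: ½(-9 + 6)(1) = -1.5 m/s
1–2 s: ½(6 + 3)(1) = 4.5 m/s
2–4 s: ½(3 + -4)(2) = -1 m/s
Δv = 2 m/s, so v(4) = 3 + (2) = 5 m/s.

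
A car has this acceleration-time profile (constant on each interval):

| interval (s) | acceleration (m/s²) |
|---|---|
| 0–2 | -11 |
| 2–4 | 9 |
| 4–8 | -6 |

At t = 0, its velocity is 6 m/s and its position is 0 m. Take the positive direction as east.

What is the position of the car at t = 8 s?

-64 m

On each constant-a segment, Δv = aΔt and Δx = v₀Δt + ½aΔt²; chain segment to segment.
0–2 s: v starts 6 m/s; Δx = 6·2 + ½·-11·2² = -10 m; v ends -16 m/s.
2–4 s: v starts -16 m/s; Δx = -16·2 + ½·9·2² = -14 m; v ends 2 m/s.
4–8 s: v starts 2 m/s; Δx = 2·4 + ½·-6·4² = -40 m; v ends -22 m/s.
x(8) = 0 + Σ Δx = -64 m.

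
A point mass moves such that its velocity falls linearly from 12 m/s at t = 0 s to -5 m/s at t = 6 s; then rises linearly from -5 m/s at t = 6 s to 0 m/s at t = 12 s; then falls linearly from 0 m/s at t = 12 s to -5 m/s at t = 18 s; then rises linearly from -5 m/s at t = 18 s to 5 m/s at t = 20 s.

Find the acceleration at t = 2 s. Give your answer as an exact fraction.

Acceleration is the slope of the v-t graph on 0–6 s: (-5 − 12)/(6 − 0) = -17/6 m/s².

-17/6 m/s²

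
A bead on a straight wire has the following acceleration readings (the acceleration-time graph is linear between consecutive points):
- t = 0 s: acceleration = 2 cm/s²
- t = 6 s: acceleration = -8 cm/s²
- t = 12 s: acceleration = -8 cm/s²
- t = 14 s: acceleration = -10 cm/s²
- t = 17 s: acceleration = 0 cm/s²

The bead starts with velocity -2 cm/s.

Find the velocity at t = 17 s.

-101 cm/s

Δv equals the area under the a-t graph; then v = v₀ + Δv.
0–6 s: ½(2 + -8)(6) = -18 cm/s
6–12 s: -8 × 6 = -48 cm/s
12–14 s: ½(-8 + -10)(2) = -18 cm/s
14–17 s: ½(-10 + 0)(3) = -15 cm/s
Δv = -99 cm/s, so v(17) = -2 + (-99) = -101 cm/s.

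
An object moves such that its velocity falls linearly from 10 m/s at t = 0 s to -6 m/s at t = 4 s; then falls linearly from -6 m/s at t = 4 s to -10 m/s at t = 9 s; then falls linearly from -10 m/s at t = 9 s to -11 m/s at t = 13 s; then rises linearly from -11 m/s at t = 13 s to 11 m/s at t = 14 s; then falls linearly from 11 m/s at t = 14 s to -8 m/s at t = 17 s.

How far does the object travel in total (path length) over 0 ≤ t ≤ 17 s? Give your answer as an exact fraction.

2263/19 m

Total distance travelled is ∫|v| dt — sum the magnitudes of each area piece.
0–4 s: v = 0 at t = 2.5 s; triangle areas 12.5 + 4.5 = 17 m
4–9 s: |½(-6 + -10)(5)| = 40 m
9–13 s: |½(-10 + -11)(4)| = 42 m
13–14 s: v = 0 at t = 13.5 s; triangle areas 2.75 + 2.75 = 5.5 m
14–17 s: v = 0 at t = 299/19 s; triangle areas 363/38 + 96/19 = 555/38 m
Total distance = 2263/19 m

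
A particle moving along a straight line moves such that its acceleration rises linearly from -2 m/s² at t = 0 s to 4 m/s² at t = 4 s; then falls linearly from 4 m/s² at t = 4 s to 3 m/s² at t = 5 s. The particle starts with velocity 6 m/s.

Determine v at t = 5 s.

Δv equals the area under the a-t graph; then v = v₀ + Δv.
0–4 s: ½(-2 + 4)(4) = 4 m/s
4–5 s: ½(4 + 3)(1) = 3.5 m/s
Δv = 7.5 m/s, so v(5) = 6 + (7.5) = 13.5 m/s.

13.5 m/s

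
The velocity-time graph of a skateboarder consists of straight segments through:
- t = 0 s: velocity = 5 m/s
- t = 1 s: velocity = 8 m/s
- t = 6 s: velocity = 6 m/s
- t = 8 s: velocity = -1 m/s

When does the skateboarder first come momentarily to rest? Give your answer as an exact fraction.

v changes sign on 6–8 s (from 6 to -1); the graph is linear there, so v = 0 at t = 6 + (-6)·(8 − 6)/(-1 − 6) = 54/7 s.

t = 54/7 s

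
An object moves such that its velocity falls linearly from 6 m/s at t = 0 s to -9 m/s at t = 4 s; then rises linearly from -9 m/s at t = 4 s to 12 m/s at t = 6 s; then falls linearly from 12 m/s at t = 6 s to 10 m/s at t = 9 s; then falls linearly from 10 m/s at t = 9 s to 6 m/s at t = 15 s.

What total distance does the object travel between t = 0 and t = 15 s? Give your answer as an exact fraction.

3756/35 m

Distance (not displacement) is the total path length: add the absolute areas under v-t.
0–4 s: v = 0 at t = 1.6 s; triangle areas 4.8 + 10.8 = 15.6 m
4–6 s: v = 0 at t = 34/7 s; triangle areas 27/7 + 48/7 = 75/7 m
6–9 s: |½(12 + 10)(3)| = 33 m
9–15 s: |½(10 + 6)(6)| = 48 m
Total distance = 3756/35 m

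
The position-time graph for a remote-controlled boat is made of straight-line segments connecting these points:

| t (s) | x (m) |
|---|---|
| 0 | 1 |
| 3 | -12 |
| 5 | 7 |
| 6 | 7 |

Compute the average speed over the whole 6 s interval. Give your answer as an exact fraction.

16/3 m/s

Average speed = (total path length)/(elapsed time); on a piecewise-linear x-t graph the path length is Σ|Δx|.
0–3 s: |Δx| = |-12 − 1| = 13 m
3–5 s: |Δx| = |7 − -12| = 19 m
5–6 s: |Δx| = |7 − 7| = 0 m
Total path = 32 m; average speed = 32/6 = 16/3 m/s.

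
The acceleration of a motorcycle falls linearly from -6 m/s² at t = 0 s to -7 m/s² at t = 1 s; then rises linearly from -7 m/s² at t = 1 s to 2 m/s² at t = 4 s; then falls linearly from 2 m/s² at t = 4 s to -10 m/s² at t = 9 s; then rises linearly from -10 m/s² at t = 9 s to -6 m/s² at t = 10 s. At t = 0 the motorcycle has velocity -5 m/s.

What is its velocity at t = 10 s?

-47 m/s

Δv equals the area under the a-t graph; then v = v₀ + Δv.
0–1 s: ½(-6 + -7)(1) = -6.5 m/s
1–4 s: ½(-7 + 2)(3) = -7.5 m/s
4–9 s: ½(2 + -10)(5) = -20 m/s
9–10 s: ½(-10 + -6)(1) = -8 m/s
Δv = -42 m/s, so v(10) = -5 + (-42) = -47 m/s.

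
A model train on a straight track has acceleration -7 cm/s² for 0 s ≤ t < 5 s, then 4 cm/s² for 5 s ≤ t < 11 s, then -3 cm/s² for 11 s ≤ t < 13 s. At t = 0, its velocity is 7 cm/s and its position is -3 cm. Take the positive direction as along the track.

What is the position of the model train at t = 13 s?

-165.5 cm

On each constant-a segment, Δv = aΔt and Δx = v₀Δt + ½aΔt²; chain segment to segment.
0–5 s: v starts 7 cm/s; Δx = 7·5 + ½·-7·5² = -52.5 cm; v ends -28 cm/s.
5–11 s: v starts -28 cm/s; Δx = -28·6 + ½·4·6² = -96 cm; v ends -4 cm/s.
11–13 s: v starts -4 cm/s; Δx = -4·2 + ½·-3·2² = -14 cm; v ends -10 cm/s.
x(13) = -3 + Σ Δx = -165.5 cm.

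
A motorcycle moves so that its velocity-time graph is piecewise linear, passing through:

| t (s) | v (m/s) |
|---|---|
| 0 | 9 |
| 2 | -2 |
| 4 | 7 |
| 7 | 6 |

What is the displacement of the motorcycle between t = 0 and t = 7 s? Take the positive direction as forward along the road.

31.5 m

Net displacement equals the area under the velocity-time graph (areas below the axis count negative).
0–2 s: ½(9 + -2)(2) = 7 m
2–4 s: ½(-2 + 7)(2) = 5 m
4–7 s: ½(7 + 6)(3) = 19.5 m
Net displacement = 31.5 m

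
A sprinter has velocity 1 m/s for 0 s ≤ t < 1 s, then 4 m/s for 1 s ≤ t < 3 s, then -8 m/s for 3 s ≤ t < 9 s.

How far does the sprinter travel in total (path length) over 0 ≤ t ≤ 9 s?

Distance (not displacement) is the total path length: add the absolute areas under v-t.
0–1 s: |1| × 1 = 1 m
1–3 s: |4| × 2 = 8 m
3–9 s: |-8| × 6 = 48 m
Total distance = 57 m

57 m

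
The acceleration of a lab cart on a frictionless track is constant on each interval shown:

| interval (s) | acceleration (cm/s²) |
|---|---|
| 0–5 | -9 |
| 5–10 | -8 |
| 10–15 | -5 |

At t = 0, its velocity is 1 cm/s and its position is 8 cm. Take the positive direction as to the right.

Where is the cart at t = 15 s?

-902 cm

On each constant-a segment, Δv = aΔt and Δx = v₀Δt + ½aΔt²; chain segment to segment.
0–5 s: v starts 1 cm/s; Δx = 1·5 + ½·-9·5² = -107.5 cm; v ends -44 cm/s.
5–10 s: v starts -44 cm/s; Δx = -44·5 + ½·-8·5² = -320 cm; v ends -84 cm/s.
10–15 s: v starts -84 cm/s; Δx = -84·5 + ½·-5·5² = -482.5 cm; v ends -109 cm/s.
x(15) = 8 + Σ Δx = -902 cm.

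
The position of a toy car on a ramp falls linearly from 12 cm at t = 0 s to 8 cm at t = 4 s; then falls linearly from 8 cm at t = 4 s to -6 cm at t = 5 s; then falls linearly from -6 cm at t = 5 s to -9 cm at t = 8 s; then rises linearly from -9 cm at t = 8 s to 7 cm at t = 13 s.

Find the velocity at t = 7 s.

-1 cm/s

Velocity is the slope of the x-t graph on 5–8 s: (-9 − -6)/(8 − 5) = -1 cm/s.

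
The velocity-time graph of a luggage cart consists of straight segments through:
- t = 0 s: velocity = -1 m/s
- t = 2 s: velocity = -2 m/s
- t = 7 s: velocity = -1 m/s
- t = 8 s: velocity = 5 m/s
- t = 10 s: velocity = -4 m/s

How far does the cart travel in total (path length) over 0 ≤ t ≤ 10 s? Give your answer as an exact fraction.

Distance (not displacement) is the total path length: add the absolute areas under v-t.
0–2 s: |½(-1 + -2)(2)| = 3 m
2–7 s: |½(-2 + -1)(5)| = 7.5 m
7–8 s: v = 0 at t = 43/6 s; triangle areas 1/12 + 25/12 = 13/6 m
8–10 s: v = 0 at t = 82/9 s; triangle areas 25/9 + 16/9 = 41/9 m
Total distance = 155/9 m

155/9 m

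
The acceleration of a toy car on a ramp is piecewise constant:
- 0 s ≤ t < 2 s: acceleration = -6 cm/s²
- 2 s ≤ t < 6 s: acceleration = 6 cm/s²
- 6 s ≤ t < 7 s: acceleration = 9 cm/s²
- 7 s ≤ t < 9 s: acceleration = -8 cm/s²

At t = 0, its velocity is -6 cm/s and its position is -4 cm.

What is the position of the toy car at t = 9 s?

-27.5 cm

On each constant-a segment, Δv = aΔt and Δx = v₀Δt + ½aΔt²; chain segment to segment.
0–2 s: v starts -6 cm/s; Δx = -6·2 + ½·-6·2² = -24 cm; v ends -18 cm/s.
2–6 s: v starts -18 cm/s; Δx = -18·4 + ½·6·4² = -24 cm; v ends 6 cm/s.
6–7 s: v starts 6 cm/s; Δx = 6·1 + ½·9·1² = 10.5 cm; v ends 15 cm/s.
7–9 s: v starts 15 cm/s; Δx = 15·2 + ½·-8·2² = 14 cm; v ends -1 cm/s.
x(9) = -4 + Σ Δx = -27.5 cm.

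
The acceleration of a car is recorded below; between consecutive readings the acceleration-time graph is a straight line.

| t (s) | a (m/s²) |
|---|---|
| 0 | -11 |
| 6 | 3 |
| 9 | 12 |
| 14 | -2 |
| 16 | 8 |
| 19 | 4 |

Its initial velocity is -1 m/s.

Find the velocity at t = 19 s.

46.5 m/s

Δv equals the area under the a-t graph; then v = v₀ + Δv.
0–6 s: ½(-11 + 3)(6) = -24 m/s
6–9 s: ½(3 + 12)(3) = 22.5 m/s
9–14 s: ½(12 + -2)(5) = 25 m/s
14–16 s: ½(-2 + 8)(2) = 6 m/s
16–19 s: ½(8 + 4)(3) = 18 m/s
Δv = 47.5 m/s, so v(19) = -1 + (47.5) = 46.5 m/s.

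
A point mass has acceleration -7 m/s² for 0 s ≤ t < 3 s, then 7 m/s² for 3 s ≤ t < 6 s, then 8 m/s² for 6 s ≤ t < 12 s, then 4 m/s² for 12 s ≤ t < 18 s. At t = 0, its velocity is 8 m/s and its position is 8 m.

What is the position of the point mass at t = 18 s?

593 m

On each constant-a segment, Δv = aΔt and Δx = v₀Δt + ½aΔt²; chain segment to segment.
0–3 s: v starts 8 m/s; Δx = 8·3 + ½·-7·3² = -7.5 m; v ends -13 m/s.
3–6 s: v starts -13 m/s; Δx = -13·3 + ½·7·3² = -7.5 m; v ends 8 m/s.
6–12 s: v starts 8 m/s; Δx = 8·6 + ½·8·6² = 192 m; v ends 56 m/s.
12–18 s: v starts 56 m/s; Δx = 56·6 + ½·4·6² = 408 m; v ends 80 m/s.
x(18) = 8 + Σ Δx = 593 m.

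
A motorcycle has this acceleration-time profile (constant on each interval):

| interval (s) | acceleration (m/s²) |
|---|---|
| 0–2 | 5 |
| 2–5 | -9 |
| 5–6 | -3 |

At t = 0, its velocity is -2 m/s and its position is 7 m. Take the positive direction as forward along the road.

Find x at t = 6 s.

On each constant-a segment, Δv = aΔt and Δx = v₀Δt + ½aΔt²; chain segment to segment.
0–2 s: v starts -2 m/s; Δx = -2·2 + ½·5·2² = 6 m; v ends 8 m/s.
2–5 s: v starts 8 m/s; Δx = 8·3 + ½·-9·3² = -16.5 m; v ends -19 m/s.
5–6 s: v starts -19 m/s; Δx = -19·1 + ½·-3·1² = -20.5 m; v ends -22 m/s.
x(6) = 7 + Σ Δx = -24 m.

-24 m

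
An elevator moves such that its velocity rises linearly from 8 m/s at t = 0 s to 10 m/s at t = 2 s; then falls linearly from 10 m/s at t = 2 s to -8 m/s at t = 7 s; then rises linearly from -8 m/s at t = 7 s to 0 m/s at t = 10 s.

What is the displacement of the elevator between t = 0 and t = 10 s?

11 m

Net displacement equals the area under the velocity-time graph (areas below the axis count negative).
0–2 s: ½(8 + 10)(2) = 18 m
2–7 s: ½(10 + -8)(5) = 5 m
7–10 s: ½(-8 + 0)(3) = -12 m
Net displacement = 11 m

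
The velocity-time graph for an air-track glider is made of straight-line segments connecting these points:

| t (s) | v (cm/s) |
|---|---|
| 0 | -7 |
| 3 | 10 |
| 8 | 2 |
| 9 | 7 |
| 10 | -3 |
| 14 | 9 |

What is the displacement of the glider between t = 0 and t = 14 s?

53 cm

Net displacement equals the area under the velocity-time graph (areas below the axis count negative).
0–3 s: ½(-7 + 10)(3) = 4.5 cm
3–8 s: ½(10 + 2)(5) = 30 cm
8–9 s: ½(2 + 7)(1) = 4.5 cm
9–10 s: ½(7 + -3)(1) = 2 cm
10–14 s: ½(-3 + 9)(4) = 12 cm
Net displacement = 53 cm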